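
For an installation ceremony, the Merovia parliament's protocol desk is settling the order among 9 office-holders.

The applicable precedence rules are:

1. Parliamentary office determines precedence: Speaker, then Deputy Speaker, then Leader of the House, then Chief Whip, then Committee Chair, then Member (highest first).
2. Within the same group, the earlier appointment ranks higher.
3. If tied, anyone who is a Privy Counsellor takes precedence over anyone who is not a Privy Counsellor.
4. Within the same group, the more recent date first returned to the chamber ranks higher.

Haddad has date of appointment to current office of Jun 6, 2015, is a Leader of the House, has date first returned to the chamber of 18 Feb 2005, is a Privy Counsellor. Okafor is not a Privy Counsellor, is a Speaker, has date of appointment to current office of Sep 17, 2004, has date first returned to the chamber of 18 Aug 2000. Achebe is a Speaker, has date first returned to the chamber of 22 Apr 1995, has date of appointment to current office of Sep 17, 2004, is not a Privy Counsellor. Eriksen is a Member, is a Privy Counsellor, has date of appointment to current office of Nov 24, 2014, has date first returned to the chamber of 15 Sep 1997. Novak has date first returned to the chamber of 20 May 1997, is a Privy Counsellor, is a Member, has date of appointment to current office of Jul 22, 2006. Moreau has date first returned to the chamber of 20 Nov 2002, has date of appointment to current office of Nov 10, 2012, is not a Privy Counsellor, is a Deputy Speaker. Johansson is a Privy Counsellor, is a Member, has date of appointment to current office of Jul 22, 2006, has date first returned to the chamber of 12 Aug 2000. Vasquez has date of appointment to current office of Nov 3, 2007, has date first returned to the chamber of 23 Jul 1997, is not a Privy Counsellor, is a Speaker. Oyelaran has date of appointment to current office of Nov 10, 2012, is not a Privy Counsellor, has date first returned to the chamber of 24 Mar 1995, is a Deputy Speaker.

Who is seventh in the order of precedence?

By parliamentary office: Okafor, Achebe and Vasquez (Speaker); then Moreau and Oyelaran (Deputy Speaker); then Haddad (Leader of the House); then Johansson, Novak and Eriksen (Member).
Among Okafor, Achebe and Vasquez, by date of appointment to current office (earlier first): Okafor and Achebe (Sep 17, 2004) before Vasquez (Nov 3, 2007).
Okafor and Achebe are each not a Privy Counsellor, so the next rule applies.
Among Okafor and Achebe, by date first returned to the chamber (later first): Okafor (18 Aug 2000) before Achebe (22 Apr 1995).
Moreau and Oyelaran both have date of appointment to current office Nov 10, 2012, so the next rule applies.
Moreau and Oyelaran are each not a Privy Counsellor, so the next rule applies.
Among Moreau and Oyelaran, by date first returned to the chamber (later first): Moreau (20 Nov 2002) before Oyelaran (24 Mar 1995).
Among Johansson, Novak and Eriksen, by date of appointment to current office (earlier first): Johansson and Novak (Jul 22, 2006) before Eriksen (Nov 24, 2014).
Johansson and Novak are each a Privy Counsellor, so the next rule applies.
Among Johansson and Novak, by date first returned to the chamber (later first): Johansson (12 Aug 2000) before Novak (20 May 1997).
Order: Okafor, Achebe, Vasquez, Moreau, Oyelaran, Haddad, Johansson, Novak, Eriksen.

Johansson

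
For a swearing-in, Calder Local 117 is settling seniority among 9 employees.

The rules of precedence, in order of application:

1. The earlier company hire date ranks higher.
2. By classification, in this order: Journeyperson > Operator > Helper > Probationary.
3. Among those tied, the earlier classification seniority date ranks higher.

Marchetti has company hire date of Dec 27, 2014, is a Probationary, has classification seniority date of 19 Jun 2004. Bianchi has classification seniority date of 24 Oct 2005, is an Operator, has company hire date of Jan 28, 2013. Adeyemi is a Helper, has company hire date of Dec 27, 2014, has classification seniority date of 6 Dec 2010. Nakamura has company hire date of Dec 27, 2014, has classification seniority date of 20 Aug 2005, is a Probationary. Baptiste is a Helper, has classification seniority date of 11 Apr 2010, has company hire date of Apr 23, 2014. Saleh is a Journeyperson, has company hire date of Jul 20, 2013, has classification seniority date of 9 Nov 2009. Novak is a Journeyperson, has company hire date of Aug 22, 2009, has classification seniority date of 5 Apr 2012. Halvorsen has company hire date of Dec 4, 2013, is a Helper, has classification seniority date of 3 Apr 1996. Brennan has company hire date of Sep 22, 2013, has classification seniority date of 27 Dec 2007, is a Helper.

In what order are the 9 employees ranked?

By company hire date (earlier first): Novak (Aug 22, 2009); then Bianchi (Jan 28, 2013); then Saleh (Jul 20, 2013); then Brennan (Sep 22, 2013); then Halvorsen (Dec 4, 2013); then Baptiste (Apr 23, 2014); then Adeyemi, Marchetti and Nakamura (each Dec 27, 2014).
Among Adeyemi, Marchetti and Nakamura, by classification: Adeyemi (Helper) before Marchetti and Nakamura (Probationary).
Among Marchetti and Nakamura, by classification seniority date (earlier first): Marchetti (19 Jun 2004) before Nakamura (20 Aug 2005).
Full order: Novak, Bianchi, Saleh, Brennan, Halvorsen, Baptiste, Adeyemi, Marchetti, Nakamura.

Novak, Bianchi, Saleh, Brennan, Halvorsen, Baptiste, Adeyemi, Marchetti, Nakamura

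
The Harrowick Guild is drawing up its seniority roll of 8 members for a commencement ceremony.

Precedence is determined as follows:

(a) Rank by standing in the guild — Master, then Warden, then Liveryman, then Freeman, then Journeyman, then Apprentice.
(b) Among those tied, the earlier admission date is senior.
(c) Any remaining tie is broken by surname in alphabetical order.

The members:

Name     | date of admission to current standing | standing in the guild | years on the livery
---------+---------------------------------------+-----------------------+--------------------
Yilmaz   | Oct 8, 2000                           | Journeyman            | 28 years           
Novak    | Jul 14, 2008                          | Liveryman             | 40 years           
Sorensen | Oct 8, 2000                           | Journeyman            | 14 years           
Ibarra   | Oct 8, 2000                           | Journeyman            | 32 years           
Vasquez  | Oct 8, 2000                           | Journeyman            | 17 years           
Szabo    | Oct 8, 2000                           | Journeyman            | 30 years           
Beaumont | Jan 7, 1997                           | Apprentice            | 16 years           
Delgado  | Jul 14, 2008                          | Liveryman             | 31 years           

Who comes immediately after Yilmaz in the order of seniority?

Beaumont

By standing in the guild: Delgado and Novak (Liveryman); then Ibarra, Sorensen, Szabo, Vasquez and Yilmaz (Journeyman); then Beaumont (Apprentice).
Delgado and Novak both have date of admission to current standing Jul 14, 2008, so the next rule applies.
Among Delgado and Novak, alphabetically by surname: Delgado before Novak.
Ibarra, Sorensen, Szabo, Vasquez and Yilmaz all have date of admission to current standing Oct 8, 2000, so the next rule applies.
Among Ibarra, Sorensen, Szabo, Vasquez and Yilmaz, alphabetically by surname: Ibarra before Sorensen before Szabo before Vasquez before Yilmaz.
Order: Delgado, Novak, Ibarra, Sorensen, Szabo, Vasquez, Yilmaz, Beaumont.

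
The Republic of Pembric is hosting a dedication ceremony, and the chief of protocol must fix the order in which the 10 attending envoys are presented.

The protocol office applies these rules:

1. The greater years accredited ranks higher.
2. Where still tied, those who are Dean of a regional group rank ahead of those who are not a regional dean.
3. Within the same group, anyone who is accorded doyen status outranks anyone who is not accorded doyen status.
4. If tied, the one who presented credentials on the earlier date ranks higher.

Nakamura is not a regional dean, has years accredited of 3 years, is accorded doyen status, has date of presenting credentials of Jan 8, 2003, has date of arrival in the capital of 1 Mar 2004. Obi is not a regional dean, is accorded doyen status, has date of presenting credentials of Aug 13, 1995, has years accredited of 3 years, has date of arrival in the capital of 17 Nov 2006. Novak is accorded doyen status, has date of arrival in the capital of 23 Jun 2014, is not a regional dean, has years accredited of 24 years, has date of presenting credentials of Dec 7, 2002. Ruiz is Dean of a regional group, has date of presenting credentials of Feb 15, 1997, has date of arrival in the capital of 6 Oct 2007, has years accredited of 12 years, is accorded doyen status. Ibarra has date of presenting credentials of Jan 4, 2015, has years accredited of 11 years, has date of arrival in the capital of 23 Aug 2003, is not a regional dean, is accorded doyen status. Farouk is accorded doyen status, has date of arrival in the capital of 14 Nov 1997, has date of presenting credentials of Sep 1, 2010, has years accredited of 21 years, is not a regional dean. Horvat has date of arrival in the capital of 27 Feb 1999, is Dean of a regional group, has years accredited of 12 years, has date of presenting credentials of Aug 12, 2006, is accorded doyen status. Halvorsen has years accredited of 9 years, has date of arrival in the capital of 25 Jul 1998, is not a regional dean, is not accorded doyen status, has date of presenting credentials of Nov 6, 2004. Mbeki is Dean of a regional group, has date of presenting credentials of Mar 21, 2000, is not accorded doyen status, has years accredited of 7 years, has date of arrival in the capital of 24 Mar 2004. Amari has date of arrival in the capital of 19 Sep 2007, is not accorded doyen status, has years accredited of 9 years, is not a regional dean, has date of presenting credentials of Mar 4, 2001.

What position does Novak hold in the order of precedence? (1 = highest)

By years accredited (higher first): Novak (24 years); then Farouk (21 years); then Ruiz and Horvat (both 12 years); then Ibarra (11 years); then Amari and Halvorsen (both 9 years); then Mbeki (7 years); then Obi and Nakamura (both 3 years).
Ruiz and Horvat are each Dean of a regional group, so the next rule applies.
Ruiz and Horvat are each accorded doyen status, so the next rule applies.
Among Ruiz and Horvat, by date of presenting credentials (earlier first): Ruiz (Feb 15, 1997) before Horvat (Aug 12, 2006).
Amari and Halvorsen are each not a regional dean, so the next rule applies.
Amari and Halvorsen are each not accorded doyen status, so the next rule applies.
Among Amari and Halvorsen, by date of presenting credentials (earlier first): Amari (Mar 4, 2001) before Halvorsen (Nov 6, 2004).
Obi and Nakamura are each not a regional dean, so the next rule applies.
Obi and Nakamura are each accorded doyen status, so the next rule applies.
Among Obi and Nakamura, by date of presenting credentials (earlier first): Obi (Aug 13, 1995) before Nakamura (Jan 8, 2003).
Order: Novak, Farouk, Ruiz, Horvat, Ibarra, Amari, Halvorsen, Mbeki, Obi, Nakamura. So position 1.

1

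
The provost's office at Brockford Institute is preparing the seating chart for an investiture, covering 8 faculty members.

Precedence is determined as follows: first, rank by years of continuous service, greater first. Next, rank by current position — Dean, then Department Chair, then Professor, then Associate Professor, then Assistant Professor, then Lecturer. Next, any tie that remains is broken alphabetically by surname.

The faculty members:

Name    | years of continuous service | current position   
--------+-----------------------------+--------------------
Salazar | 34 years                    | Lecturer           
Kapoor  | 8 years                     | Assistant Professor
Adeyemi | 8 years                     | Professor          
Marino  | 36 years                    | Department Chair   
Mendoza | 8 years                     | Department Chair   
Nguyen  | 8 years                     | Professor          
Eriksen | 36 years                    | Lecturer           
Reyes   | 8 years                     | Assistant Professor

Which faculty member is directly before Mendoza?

Salazar

By years of continuous service (higher first): Marino and Eriksen (both 36 years); then Salazar (34 years); then Mendoza, Adeyemi, Nguyen, Kapoor and Reyes (each 8 years).
Among Marino and Eriksen, by current position: Marino (Department Chair) before Eriksen (Lecturer).
Among Mendoza, Adeyemi, Nguyen, Kapoor and Reyes, by current position: Mendoza (Department Chair) before Adeyemi and Nguyen (Professor) before Kapoor and Reyes (Assistant Professor).
Among Adeyemi and Nguyen, alphabetically by surname: Adeyemi before Nguyen.
Among Kapoor and Reyes, alphabetically by surname: Kapoor before Reyes.
Order: Marino, Eriksen, Salazar, Mendoza, Adeyemi, Nguyen, Kapoor, Reyes.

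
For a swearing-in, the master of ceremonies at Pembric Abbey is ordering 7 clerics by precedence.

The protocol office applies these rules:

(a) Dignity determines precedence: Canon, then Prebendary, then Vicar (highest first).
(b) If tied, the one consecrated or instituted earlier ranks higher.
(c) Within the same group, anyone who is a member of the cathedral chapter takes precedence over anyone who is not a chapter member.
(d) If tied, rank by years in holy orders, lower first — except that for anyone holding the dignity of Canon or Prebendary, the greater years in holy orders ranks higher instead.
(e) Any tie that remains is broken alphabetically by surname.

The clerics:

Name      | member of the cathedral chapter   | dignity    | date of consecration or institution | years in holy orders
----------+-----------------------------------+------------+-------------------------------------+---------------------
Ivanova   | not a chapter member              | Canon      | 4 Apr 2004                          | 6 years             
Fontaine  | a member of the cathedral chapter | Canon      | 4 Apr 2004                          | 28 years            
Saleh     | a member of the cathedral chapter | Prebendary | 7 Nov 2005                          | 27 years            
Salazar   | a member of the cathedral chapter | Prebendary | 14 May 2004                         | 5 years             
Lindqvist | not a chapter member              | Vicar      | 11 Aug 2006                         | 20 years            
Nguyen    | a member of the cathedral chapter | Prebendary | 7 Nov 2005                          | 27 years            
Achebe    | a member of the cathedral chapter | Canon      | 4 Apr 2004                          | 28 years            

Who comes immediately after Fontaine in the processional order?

Ivanova

By dignity: Achebe, Fontaine and Ivanova (Canon); then Salazar, Nguyen and Saleh (Prebendary); then Lindqvist (Vicar).
Achebe, Fontaine and Ivanova all have date of consecration or institution 4 Apr 2004, so the next rule applies.
Among Achebe, Fontaine and Ivanova, a member of the cathedral chapter before not a chapter member: Achebe and Fontaine (a member of the cathedral chapter) before Ivanova (not a chapter member).
Achebe and Fontaine both have years in holy orders 28 years, so the next rule applies.
Among Achebe and Fontaine, alphabetically by surname: Achebe before Fontaine.
Among Salazar, Nguyen and Saleh, by date of consecration or institution (earlier first): Salazar (14 May 2004) before Nguyen and Saleh (7 Nov 2005).
Nguyen and Saleh are each a member of the cathedral chapter, so the next rule applies.
Nguyen and Saleh both have years in holy orders 27 years, so the next rule applies.
Among Nguyen and Saleh, alphabetically by surname: Nguyen before Saleh.
Order: Achebe, Fontaine, Ivanova, Salazar, Nguyen, Saleh, Lindqvist.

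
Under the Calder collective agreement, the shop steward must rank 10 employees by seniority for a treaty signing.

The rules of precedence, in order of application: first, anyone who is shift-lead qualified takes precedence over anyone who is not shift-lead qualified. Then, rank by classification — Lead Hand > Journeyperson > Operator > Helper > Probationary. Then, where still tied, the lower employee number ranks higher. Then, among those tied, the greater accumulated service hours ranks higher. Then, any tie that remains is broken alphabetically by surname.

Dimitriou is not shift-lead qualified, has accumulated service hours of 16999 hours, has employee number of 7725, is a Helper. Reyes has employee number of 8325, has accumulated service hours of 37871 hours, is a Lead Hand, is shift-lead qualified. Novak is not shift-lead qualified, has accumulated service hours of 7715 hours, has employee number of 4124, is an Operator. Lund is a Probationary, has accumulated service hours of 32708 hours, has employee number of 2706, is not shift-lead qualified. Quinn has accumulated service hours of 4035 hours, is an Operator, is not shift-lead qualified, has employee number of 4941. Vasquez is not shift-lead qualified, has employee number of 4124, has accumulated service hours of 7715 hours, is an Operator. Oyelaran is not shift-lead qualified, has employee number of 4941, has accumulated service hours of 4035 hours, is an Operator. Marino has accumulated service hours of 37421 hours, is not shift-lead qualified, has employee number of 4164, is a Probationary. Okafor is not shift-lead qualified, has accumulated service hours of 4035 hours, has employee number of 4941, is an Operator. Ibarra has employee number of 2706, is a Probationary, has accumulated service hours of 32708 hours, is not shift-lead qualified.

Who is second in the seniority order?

Novak

By the first rule: Reyes (shift-lead qualified); then Novak, Vasquez, Okafor, Oyelaran, Quinn, Dimitriou, Ibarra, Lund and Marino (each not shift-lead qualified).
Among Novak, Vasquez, Okafor, Oyelaran, Quinn, Dimitriou, Ibarra, Lund and Marino, by classification: Novak, Vasquez, Okafor, Oyelaran and Quinn (Operator) before Dimitriou (Helper) before Ibarra, Lund and Marino (Probationary).
Among Novak, Vasquez, Okafor, Oyelaran and Quinn, by employee number (lower first): Novak and Vasquez (4124) before Okafor, Oyelaran and Quinn (4941).
Novak and Vasquez both have accumulated service hours 7715 hours, so the next rule applies.
Among Novak and Vasquez, alphabetically by surname: Novak before Vasquez.
Okafor, Oyelaran and Quinn all have accumulated service hours 4035 hours, so the next rule applies.
Among Okafor, Oyelaran and Quinn, alphabetically by surname: Okafor before Oyelaran before Quinn.
Among Ibarra, Lund and Marino, by employee number (lower first): Ibarra and Lund (2706) before Marino (4164).
Ibarra and Lund both have accumulated service hours 32708 hours, so the next rule applies.
Among Ibarra and Lund, alphabetically by surname: Ibarra before Lund.
Order: Reyes, Novak, Vasquez, Okafor, Oyelaran, Quinn, Dimitriou, Ibarra, Lund, Marino.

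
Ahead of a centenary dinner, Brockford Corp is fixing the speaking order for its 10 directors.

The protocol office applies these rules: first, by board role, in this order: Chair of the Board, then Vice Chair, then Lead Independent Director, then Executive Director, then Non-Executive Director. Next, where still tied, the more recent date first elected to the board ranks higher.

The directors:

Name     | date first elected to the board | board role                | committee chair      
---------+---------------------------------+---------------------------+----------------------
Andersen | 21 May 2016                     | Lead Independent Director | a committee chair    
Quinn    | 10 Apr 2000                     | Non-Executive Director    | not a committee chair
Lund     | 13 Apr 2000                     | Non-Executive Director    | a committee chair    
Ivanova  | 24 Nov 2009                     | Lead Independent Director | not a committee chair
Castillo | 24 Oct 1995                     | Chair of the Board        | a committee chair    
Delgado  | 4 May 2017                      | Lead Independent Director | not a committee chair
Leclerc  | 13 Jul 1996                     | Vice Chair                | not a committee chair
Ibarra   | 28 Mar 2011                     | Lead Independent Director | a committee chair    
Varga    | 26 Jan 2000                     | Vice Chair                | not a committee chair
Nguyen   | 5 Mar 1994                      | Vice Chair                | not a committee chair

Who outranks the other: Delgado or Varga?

By board role: Castillo (Chair of the Board); then Varga, Leclerc and Nguyen (Vice Chair); then Delgado, Andersen, Ibarra and Ivanova (Lead Independent Director); then Lund and Quinn (Non-Executive Director).
Among Varga, Leclerc and Nguyen, by date first elected to the board (later first): Varga (26 Jan 2000) before Leclerc (13 Jul 1996) before Nguyen (5 Mar 1994).
Among Delgado, Andersen, Ibarra and Ivanova, by date first elected to the board (later first): Delgado (4 May 2017) before Andersen (21 May 2016) before Ibarra (28 Mar 2011) before Ivanova (24 Nov 2009).
Among Lund and Quinn, by date first elected to the board (later first): Lund (13 Apr 2000) before Quinn (10 Apr 2000).
So Varga takes precedence.

Varga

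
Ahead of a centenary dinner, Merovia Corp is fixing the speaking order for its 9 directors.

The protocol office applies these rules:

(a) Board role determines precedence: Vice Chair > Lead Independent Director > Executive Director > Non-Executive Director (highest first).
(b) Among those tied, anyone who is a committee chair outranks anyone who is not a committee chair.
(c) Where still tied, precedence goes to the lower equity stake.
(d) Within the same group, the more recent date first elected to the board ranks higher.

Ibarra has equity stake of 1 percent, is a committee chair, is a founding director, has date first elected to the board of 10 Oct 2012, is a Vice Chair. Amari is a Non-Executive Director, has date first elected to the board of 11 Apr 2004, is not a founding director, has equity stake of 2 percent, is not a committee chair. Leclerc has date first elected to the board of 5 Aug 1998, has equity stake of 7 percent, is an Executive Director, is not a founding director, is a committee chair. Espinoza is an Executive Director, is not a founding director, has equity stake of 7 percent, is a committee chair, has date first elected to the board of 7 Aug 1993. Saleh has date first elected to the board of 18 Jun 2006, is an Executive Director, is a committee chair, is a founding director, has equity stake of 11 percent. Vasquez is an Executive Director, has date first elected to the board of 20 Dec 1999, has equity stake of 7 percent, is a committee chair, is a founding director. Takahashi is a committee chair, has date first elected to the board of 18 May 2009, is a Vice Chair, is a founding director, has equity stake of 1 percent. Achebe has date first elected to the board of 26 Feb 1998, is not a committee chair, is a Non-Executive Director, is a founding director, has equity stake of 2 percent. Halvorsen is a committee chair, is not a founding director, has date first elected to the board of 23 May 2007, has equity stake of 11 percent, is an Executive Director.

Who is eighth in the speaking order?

By board role: Ibarra and Takahashi (Vice Chair); then Vasquez, Leclerc, Espinoza, Halvorsen and Saleh (Executive Director); then Amari and Achebe (Non-Executive Director).
Ibarra and Takahashi are each a committee chair, so the next rule applies.
Ibarra and Takahashi both have equity stake 1 percent, so the next rule applies.
Among Ibarra and Takahashi, by date first elected to the board (later first): Ibarra (10 Oct 2012) before Takahashi (18 May 2009).
Vasquez, Leclerc, Espinoza, Halvorsen and Saleh are each a committee chair, so the next rule applies.
Among Vasquez, Leclerc, Espinoza, Halvorsen and Saleh, by equity stake (lower first): Vasquez, Leclerc and Espinoza (7 percent) before Halvorsen and Saleh (11 percent).
Among Vasquez, Leclerc and Espinoza, by date first elected to the board (later first): Vasquez (20 Dec 1999) before Leclerc (5 Aug 1998) before Espinoza (7 Aug 1993).
Among Halvorsen and Saleh, by date first elected to the board (later first): Halvorsen (23 May 2007) before Saleh (18 Jun 2006).
Amari and Achebe are each not a committee chair, so the next rule applies.
Amari and Achebe both have equity stake 2 percent, so the next rule applies.
Among Amari and Achebe, by date first elected to the board (later first): Amari (11 Apr 2004) before Achebe (26 Feb 1998).
Order: Ibarra, Takahashi, Vasquez, Leclerc, Espinoza, Halvorsen, Saleh, Amari, Achebe.

Amari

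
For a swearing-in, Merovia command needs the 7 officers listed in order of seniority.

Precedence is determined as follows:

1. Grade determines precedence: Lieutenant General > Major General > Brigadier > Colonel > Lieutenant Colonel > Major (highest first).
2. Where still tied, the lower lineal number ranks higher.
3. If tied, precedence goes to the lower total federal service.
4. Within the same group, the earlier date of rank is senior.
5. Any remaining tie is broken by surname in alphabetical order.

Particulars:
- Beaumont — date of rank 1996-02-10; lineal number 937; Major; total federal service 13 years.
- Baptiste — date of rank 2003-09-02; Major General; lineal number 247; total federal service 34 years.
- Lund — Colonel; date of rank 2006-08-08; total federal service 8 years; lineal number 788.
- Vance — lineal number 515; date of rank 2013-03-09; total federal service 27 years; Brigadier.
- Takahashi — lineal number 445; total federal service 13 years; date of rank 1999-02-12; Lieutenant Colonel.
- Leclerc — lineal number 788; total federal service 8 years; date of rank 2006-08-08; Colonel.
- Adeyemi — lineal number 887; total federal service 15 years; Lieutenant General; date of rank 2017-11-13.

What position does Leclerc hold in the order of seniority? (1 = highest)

By grade: Adeyemi (Lieutenant General); then Baptiste (Major General); then Vance (Brigadier); then Leclerc and Lund (Colonel); then Takahashi (Lieutenant Colonel); then Beaumont (Major).
Leclerc and Lund both have lineal number 788, so the next rule applies.
Leclerc and Lund both have total federal service 8 years, so the next rule applies.
Leclerc and Lund both have date of rank 2006-08-08, so the next rule applies.
Among Leclerc and Lund, alphabetically by surname: Leclerc before Lund.
Order: Adeyemi, Baptiste, Vance, Leclerc, Lund, Takahashi, Beaumont. So position 4.

4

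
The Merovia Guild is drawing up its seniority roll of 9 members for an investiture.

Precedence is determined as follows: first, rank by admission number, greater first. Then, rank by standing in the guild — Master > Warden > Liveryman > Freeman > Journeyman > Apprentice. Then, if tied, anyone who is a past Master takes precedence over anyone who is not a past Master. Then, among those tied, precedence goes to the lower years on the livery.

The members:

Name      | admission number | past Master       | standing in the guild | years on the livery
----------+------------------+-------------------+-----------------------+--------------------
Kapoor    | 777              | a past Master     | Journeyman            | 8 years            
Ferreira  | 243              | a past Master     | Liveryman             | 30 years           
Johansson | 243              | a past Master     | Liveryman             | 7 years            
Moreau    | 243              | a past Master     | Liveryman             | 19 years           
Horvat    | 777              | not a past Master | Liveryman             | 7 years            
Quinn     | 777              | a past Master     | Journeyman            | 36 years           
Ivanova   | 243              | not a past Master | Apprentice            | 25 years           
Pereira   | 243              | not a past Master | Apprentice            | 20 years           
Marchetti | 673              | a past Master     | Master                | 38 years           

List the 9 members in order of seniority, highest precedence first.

Horvat, Kapoor, Quinn, Marchetti, Johansson, Moreau, Ferreira, Pereira, Ivanova

By admission number (higher first): Horvat, Kapoor and Quinn (each 777); then Marchetti (673); then Johansson, Moreau, Ferreira, Pereira and Ivanova (each 243).
Among Horvat, Kapoor and Quinn, by standing in the guild: Horvat (Liveryman) before Kapoor and Quinn (Journeyman).
Kapoor and Quinn are each a past Master, so the next rule applies.
Among Kapoor and Quinn, by years on the livery (lower first): Kapoor (8 years) before Quinn (36 years).
Among Johansson, Moreau, Ferreira, Pereira and Ivanova, by standing in the guild: Johansson, Moreau and Ferreira (Liveryman) before Pereira and Ivanova (Apprentice).
Johansson, Moreau and Ferreira are each a past Master, so the next rule applies.
Among Johansson, Moreau and Ferreira, by years on the livery (lower first): Johansson (7 years) before Moreau (19 years) before Ferreira (30 years).
Pereira and Ivanova are each not a past Master, so the next rule applies.
Among Pereira and Ivanova, by years on the livery (lower first): Pereira (20 years) before Ivanova (25 years).
Full order: Horvat, Kapoor, Quinn, Marchetti, Johansson, Moreau, Ferreira, Pereira, Ivanova.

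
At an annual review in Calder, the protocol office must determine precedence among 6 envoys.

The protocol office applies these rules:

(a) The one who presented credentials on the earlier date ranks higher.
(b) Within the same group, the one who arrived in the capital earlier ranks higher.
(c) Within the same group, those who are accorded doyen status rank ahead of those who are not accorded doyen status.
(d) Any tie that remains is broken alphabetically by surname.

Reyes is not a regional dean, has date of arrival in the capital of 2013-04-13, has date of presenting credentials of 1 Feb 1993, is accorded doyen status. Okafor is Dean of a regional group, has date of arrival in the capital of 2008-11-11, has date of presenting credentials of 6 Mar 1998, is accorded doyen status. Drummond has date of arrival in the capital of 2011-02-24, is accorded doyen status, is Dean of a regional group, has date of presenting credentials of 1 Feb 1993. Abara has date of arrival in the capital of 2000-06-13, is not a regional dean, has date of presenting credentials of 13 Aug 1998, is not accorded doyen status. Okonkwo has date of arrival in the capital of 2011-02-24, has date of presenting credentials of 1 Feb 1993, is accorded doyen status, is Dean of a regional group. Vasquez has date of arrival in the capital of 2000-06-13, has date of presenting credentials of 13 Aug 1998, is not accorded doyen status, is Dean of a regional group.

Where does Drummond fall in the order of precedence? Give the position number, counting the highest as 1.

By date of presenting credentials (earlier first): Drummond, Okonkwo and Reyes (each 1 Feb 1993); then Okafor (6 Mar 1998); then Abara and Vasquez (both 13 Aug 1998).
Among Drummond, Okonkwo and Reyes, by date of arrival in the capital (earlier first): Drummond and Okonkwo (2011-02-24) before Reyes (2013-04-13).
Drummond and Okonkwo are each accorded doyen status, so the next rule applies.
Among Drummond and Okonkwo, alphabetically by surname: Drummond before Okonkwo.
Abara and Vasquez both have date of arrival in the capital 2000-06-13, so the next rule applies.
Abara and Vasquez are each not accorded doyen status, so the next rule applies.
Among Abara and Vasquez, alphabetically by surname: Abara before Vasquez.
Order: Drummond, Okonkwo, Reyes, Okafor, Abara, Vasquez. So position 1.

1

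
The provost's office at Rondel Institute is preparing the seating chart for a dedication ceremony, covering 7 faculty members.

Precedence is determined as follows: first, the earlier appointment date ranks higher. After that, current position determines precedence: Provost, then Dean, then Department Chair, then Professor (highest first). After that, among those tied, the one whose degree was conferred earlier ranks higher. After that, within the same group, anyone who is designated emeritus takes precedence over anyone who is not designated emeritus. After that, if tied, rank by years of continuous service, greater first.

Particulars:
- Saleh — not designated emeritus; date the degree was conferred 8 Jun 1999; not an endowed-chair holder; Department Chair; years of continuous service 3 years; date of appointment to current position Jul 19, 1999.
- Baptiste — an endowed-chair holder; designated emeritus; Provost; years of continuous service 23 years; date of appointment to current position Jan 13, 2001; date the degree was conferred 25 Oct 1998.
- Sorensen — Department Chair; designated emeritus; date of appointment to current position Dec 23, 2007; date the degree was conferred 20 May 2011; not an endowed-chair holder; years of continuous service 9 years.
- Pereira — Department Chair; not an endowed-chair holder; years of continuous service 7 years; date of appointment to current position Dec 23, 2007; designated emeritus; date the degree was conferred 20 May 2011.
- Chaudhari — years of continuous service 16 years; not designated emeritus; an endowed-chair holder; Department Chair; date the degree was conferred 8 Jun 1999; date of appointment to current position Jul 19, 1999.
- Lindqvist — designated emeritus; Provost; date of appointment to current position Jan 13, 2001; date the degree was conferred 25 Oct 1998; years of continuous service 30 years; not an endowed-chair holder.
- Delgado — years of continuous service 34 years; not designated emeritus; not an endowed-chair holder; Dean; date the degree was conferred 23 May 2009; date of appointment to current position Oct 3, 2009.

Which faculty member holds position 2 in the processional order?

Saleh

By date of appointment to current position (earlier first): Chaudhari and Saleh (both Jul 19, 1999); then Lindqvist and Baptiste (both Jan 13, 2001); then Sorensen and Pereira (both Dec 23, 2007); then Delgado (Oct 3, 2009).
Chaudhari and Saleh are each Department Chair, so the next rule applies.
Chaudhari and Saleh both have date the degree was conferred 8 Jun 1999, so the next rule applies.
Chaudhari and Saleh are each not designated emeritus, so the next rule applies.
Among Chaudhari and Saleh, by years of continuous service (higher first): Chaudhari (16 years) before Saleh (3 years).
Lindqvist and Baptiste are each Provost, so the next rule applies.
Lindqvist and Baptiste both have date the degree was conferred 25 Oct 1998, so the next rule applies.
Lindqvist and Baptiste are each designated emeritus, so the next rule applies.
Among Lindqvist and Baptiste, by years of continuous service (higher first): Lindqvist (30 years) before Baptiste (23 years).
Sorensen and Pereira are each Department Chair, so the next rule applies.
Sorensen and Pereira both have date the degree was conferred 20 May 2011, so the next rule applies.
Sorensen and Pereira are each designated emeritus, so the next rule applies.
Among Sorensen and Pereira, by years of continuous service (higher first): Sorensen (9 years) before Pereira (7 years).
Order: Chaudhari, Saleh, Lindqvist, Baptiste, Sorensen, Pereira, Delgado.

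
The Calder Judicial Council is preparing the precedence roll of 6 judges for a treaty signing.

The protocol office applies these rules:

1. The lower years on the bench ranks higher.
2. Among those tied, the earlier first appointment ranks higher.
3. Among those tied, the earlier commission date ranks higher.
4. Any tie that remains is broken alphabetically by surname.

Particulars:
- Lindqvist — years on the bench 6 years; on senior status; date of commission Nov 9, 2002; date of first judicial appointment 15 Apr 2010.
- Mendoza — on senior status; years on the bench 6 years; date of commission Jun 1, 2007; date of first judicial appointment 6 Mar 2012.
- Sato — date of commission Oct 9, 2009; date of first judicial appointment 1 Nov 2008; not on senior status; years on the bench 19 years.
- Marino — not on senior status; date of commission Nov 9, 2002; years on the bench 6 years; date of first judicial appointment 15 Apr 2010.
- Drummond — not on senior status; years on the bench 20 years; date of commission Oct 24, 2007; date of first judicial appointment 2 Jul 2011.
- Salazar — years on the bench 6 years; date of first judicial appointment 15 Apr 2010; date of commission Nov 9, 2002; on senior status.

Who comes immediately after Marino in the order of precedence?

By years on the bench (lower first): Lindqvist, Marino, Salazar and Mendoza (each 6 years); then Sato (19 years); then Drummond (20 years).
Among Lindqvist, Marino, Salazar and Mendoza, by date of first judicial appointment (earlier first): Lindqvist, Marino and Salazar (15 Apr 2010) before Mendoza (6 Mar 2012).
Lindqvist, Marino and Salazar all have date of commission Nov 9, 2002, so the next rule applies.
Among Lindqvist, Marino and Salazar, alphabetically by surname: Lindqvist before Marino before Salazar.
Order: Lindqvist, Marino, Salazar, Mendoza, Sato, Drummond.

Salazar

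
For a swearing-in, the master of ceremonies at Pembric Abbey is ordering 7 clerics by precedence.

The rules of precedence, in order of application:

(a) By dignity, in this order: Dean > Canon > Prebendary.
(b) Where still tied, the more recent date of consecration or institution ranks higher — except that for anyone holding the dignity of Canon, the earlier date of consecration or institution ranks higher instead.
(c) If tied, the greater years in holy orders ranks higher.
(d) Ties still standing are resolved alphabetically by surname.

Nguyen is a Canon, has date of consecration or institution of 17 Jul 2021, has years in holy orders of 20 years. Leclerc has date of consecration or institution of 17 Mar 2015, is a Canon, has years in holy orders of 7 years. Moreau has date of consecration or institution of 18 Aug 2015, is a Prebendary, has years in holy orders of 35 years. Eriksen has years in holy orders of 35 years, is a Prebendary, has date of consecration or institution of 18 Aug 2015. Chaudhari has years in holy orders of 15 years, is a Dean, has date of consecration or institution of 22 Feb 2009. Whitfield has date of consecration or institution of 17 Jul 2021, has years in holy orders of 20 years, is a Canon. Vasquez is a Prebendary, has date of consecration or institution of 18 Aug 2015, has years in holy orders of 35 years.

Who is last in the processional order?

By dignity: Chaudhari (Dean); then Leclerc, Nguyen and Whitfield (Canon); then Eriksen, Moreau and Vasquez (Prebendary).
Among Leclerc, Nguyen and Whitfield, by date of consecration or institution (earlier first) (reversed rule for this group): Leclerc (17 Mar 2015) before Nguyen and Whitfield (17 Jul 2021).
Nguyen and Whitfield both have years in holy orders 20 years, so the next rule applies.
Among Nguyen and Whitfield, alphabetically by surname: Nguyen before Whitfield.
Eriksen, Moreau and Vasquez all have date of consecration or institution 18 Aug 2015, so the next rule applies.
Eriksen, Moreau and Vasquez all have years in holy orders 35 years, so the next rule applies.
Among Eriksen, Moreau and Vasquez, alphabetically by surname: Eriksen before Moreau before Vasquez.
Order: Chaudhari, Leclerc, Nguyen, Whitfield, Eriksen, Moreau, Vasquez.

Vasquez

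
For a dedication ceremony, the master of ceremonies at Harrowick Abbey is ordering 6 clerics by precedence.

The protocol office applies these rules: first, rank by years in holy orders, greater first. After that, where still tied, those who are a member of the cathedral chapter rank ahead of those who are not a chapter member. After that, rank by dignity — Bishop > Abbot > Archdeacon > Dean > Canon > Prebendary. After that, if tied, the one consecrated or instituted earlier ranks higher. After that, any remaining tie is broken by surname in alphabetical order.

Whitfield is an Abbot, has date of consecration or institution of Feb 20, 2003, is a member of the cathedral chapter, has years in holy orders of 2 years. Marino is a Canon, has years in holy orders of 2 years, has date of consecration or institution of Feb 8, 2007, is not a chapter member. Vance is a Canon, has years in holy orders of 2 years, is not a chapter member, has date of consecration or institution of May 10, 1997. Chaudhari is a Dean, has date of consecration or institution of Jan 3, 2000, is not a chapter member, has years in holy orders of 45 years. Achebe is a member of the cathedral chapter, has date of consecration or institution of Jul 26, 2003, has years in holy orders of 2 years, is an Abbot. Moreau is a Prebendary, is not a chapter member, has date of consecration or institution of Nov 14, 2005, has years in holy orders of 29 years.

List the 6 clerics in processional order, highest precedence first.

By years in holy orders (higher first): Chaudhari (45 years); then Moreau (29 years); then Whitfield, Achebe, Vance and Marino (each 2 years).
Among Whitfield, Achebe, Vance and Marino, a member of the cathedral chapter before not a chapter member: Whitfield and Achebe (a member of the cathedral chapter) before Vance and Marino (not a chapter member).
Whitfield and Achebe are each Abbot, so the next rule applies.
Among Whitfield and Achebe, by date of consecration or institution (earlier first): Whitfield (Feb 20, 2003) before Achebe (Jul 26, 2003).
Vance and Marino are each Canon, so the next rule applies.
Among Vance and Marino, by date of consecration or institution (earlier first): Vance (May 10, 1997) before Marino (Feb 8, 2007).
Full order: Chaudhari, Moreau, Whitfield, Achebe, Vance, Marino.

Chaudhari, Moreau, Whitfield, Achebe, Vance, Marino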